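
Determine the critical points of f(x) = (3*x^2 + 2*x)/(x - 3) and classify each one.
f'(x) = 3*(x^2 - 6*x - 2)/(x^2 - 6*x + 9)

Solve f'(x) = 0:
  f'(x) = 3*(x^2 - 6*x - 2)/(x - 3)^2; the denominator is positive wherever f is defined, so f'(x) = 0 ⇔ 3*x^2 - 18*x - 6 = 0.
  Factor: 3*x^2 - 18*x - 6 = 3*(x^2 - 6*x - 2); x^2 - 6*x - 2 = 0 has no rational roots; quadratic formula: x = (6 ± √44)/2.
  ⇒ x = 3 - sqrt(11) ≈ -0.3166, 3 + sqrt(11) ≈ 6.3166

f''(x) = 66/(x^3 - 9*x^2 + 27*x - 27)
Second-derivative test at each critical point:
  f''(-0.3166) = -1.8091 < 0 → local maximum
  f''(6.3166) = 1.8091 > 0 → local minimum

Critical points: x = 3 - sqrt(11) ≈ -0.3166 (local maximum); x = 3 + sqrt(11) ≈ 6.3166 (local minimum)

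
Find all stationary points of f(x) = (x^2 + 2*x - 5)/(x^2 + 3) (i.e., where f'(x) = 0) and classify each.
f'(x) = 2*(-x^2 + 8*x + 3)/(x^4 + 6*x^2 + 9)

Solve f'(x) = 0:
  f'(x) = -2*(x^2 - 8*x - 3)/(x^2 + 3)^2; the denominator is positive wherever f is defined, so f'(x) = 0 ⇔ -2*x^2 + 16*x + 6 = 0.
  Factor: -2*x^2 + 16*x + 6 = -2*(x^2 - 8*x - 3); x^2 - 8*x - 3 = 0 has no rational roots; quadratic formula: x = (8 ± √76)/2.
  ⇒ x = 4 - sqrt(19) ≈ -0.3589, 4 + sqrt(19) ≈ 8.3589

f''(x) = 4*(x^3 - 12*x^2 - 9*x + 12)/(x^6 + 9*x^4 + 27*x^2 + 27)
Second-derivative test at each critical point:
  f''(-0.3589) = 1.7811 > 0 → local minimum
  f''(8.3589) = -0.0033 < 0 → local maximum

Critical points: x = 4 - sqrt(19) ≈ -0.3589 (local minimum); x = 4 + sqrt(19) ≈ 8.3589 (local maximum)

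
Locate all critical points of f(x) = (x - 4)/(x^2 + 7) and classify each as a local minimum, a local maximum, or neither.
f'(x) = (x^2 - 2*x*(x - 4) + 7)/(x^2 + 7)^2

Solve f'(x) = 0:
  f'(x) = -(x^2 - 8*x - 7)/(x^2 + 7)^2; the denominator is positive wherever f is defined, so f'(x) = 0 ⇔ -x^2 + 8*x + 7 = 0.
  x^2 - 8*x - 7 = 0 has no rational roots; quadratic formula: x = (8 ± √92)/2.
  ⇒ x = 4 - sqrt(23) ≈ -0.7958, 4 + sqrt(23) ≈ 8.7958

f''(x) = 2*(4*x^2*(x - 4) + (4 - 3*x)*(x^2 + 7))/(x^2 + 7)^3
Second-derivative test at each critical point:
  f''(-0.7958) = 0.1646 > 0 → local minimum
  f''(8.7958) = -0.0013 < 0 → local maximum

Critical points: x = 4 - sqrt(23) ≈ -0.7958 (local minimum); x = 4 + sqrt(23) ≈ 8.7958 (local maximum)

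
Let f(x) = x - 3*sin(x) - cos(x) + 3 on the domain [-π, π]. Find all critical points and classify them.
f'(x) = sin(x) - 3*cos(x) + 1

Solve f'(x) = 0 on [-π, π]:
  f'(x) = 0 ⇔ sin(x) - 3*cos(x) = -1. Write the left side as R·cos(x + φ) with R = √((-3)² + (-1)²) = sqrt(10), cos φ = -3*sqrt(10)/10, sin φ = -sqrt(10)/10; then cos(x + φ) = -sqrt(10)/10. Solve for x and keep the solutions lying in [-π, π].
  ⇒ x = -pi/2 ≈ -1.5708, atan(4/3) ≈ 0.9273

f''(x) = 3*sin(x) + cos(x)
Second-derivative test at each critical point:
  f''(-1.5708) = -3 < 0 → local maximum
  f''(0.9273) = 3 > 0 → local minimum

Critical points: x = -pi/2 ≈ -1.5708 (local maximum); x = atan(4/3) ≈ 0.9273 (local minimum)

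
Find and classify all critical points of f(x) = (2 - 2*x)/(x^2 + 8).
f'(x) = 2*(-x^2 + 2*x*(x - 1) - 8)/(x^2 + 8)^2

Solve f'(x) = 0:
  f'(x) = 2*(x - 4)*(x + 2)/(x^2 + 8)^2; the denominator is positive wherever f is defined, so f'(x) = 0 ⇔ 2*x^2 - 4*x - 16 = 0.
  Factor: 2*x^2 - 4*x - 16 = 2*(x - 4)*(x + 2) = 0.
  ⇒ x = -2, 4

f''(x) = 4*(4*x^2*(1 - x) + (3*x - 1)*(x^2 + 8))/(x^2 + 8)^3
Second-derivative test at each critical point:
  f''(-2) = -1/12 < 0 → local maximum
  f''(4) = 1/48 > 0 → local minimum

Critical points: x = -2 (local maximum); x = 4 (local minimum)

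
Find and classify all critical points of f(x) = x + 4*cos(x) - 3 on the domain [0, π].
f'(x) = 1 - 4*sin(x)

Solve f'(x) = 0 on [0, π]:
  f'(x) = 0 ⇔ sin(x) = 1/4, i.e. x = arcsin(1/4) + 2nπ or x = π − arcsin(1/4) + 2nπ; keep the solutions lying in [0, π].
  ⇒ x = asin(1/4) ≈ 0.2527, pi - asin(1/4) ≈ 2.8889

f''(x) = -4*cos(x)
Second-derivative test at each critical point:
  f''(0.2527) = -3.8730 < 0 → local maximum
  f''(2.8889) = 3.8730 > 0 → local minimum

Critical points: x = asin(1/4) ≈ 0.2527 (local maximum); x = pi - asin(1/4) ≈ 2.8889 (local minimum)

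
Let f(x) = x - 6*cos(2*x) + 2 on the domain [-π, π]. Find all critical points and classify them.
f'(x) = 12*sin(2*x) + 1

Solve f'(x) = 0 on [-π, π]:
  f'(x) = 0 ⇔ sin(2*x) = -1/12, i.e. 2*x = arcsin(-1/12) + 2nπ or 2*x = π − arcsin(-1/12) + 2nπ; keep the solutions lying in [-π, π].
  ⇒ x = -pi/2 + asin(1/12)/2 ≈ -1.5291, -asin(1/12)/2 ≈ -0.0417, asin(1/12)/2 + pi/2 ≈ 1.6125, pi - asin(1/12)/2 ≈ 3.0999

f''(x) = 24*cos(2*x)
Second-derivative test at each critical point:
  f''(-1.5291) = -23.9165 < 0 → local maximum
  f''(-0.0417) = 23.9165 > 0 → local minimum
  f''(1.6125) = -23.9165 < 0 → local maximum
  f''(3.0999) = 23.9165 > 0 → local minimum

Critical points: x = -pi/2 + asin(1/12)/2 ≈ -1.5291 (local maximum); x = -asin(1/12)/2 ≈ -0.0417 (local minimum); x = asin(1/12)/2 + pi/2 ≈ 1.6125 (local maximum); x = pi - asin(1/12)/2 ≈ 3.0999 (local minimum)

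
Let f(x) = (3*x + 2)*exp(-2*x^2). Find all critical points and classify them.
f'(x) = (-4*x*(3*x + 2) + 3)*exp(-2*x^2)

Solve f'(x) = 0:
  f'(x) = (-12*x^2 - 8*x + 3)·exp(-2*x^2) and exp(-2*x^2) > 0 for every x, so f'(x) = 0 ⇔ -12*x^2 - 8*x + 3 = 0.
  12*x^2 + 8*x - 3 = 0 has no rational roots; quadratic formula: x = (-8 ± √208)/24.
  ⇒ x = -sqrt(13)/6 - 1/3 ≈ -0.9343, -1/3 + sqrt(13)/6 ≈ 0.2676

f''(x) = 4*(4*x^2*(3*x + 2) - 9*x - 2)*exp(-2*x^2)
Second-derivative test at each critical point:
  f''(-0.9343) = 2.5171 > 0 → local minimum
  f''(0.2676) = -12.4979 < 0 → local maximum

Critical points: x = -sqrt(13)/6 - 1/3 ≈ -0.9343 (local minimum); x = -1/3 + sqrt(13)/6 ≈ 0.2676 (local maximum)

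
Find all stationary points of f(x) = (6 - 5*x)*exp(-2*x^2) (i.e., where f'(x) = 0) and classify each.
f'(x) = (4*x*(5*x - 6) - 5)*exp(-2*x^2)

Solve f'(x) = 0:
  f'(x) = (20*x^2 - 24*x - 5)·exp(-2*x^2) and exp(-2*x^2) > 0 for every x, so f'(x) = 0 ⇔ 20*x^2 - 24*x - 5 = 0.
  20*x^2 - 24*x - 5 = 0 has no rational roots; quadratic formula: x = (24 ± √976)/40.
  ⇒ x = 3/5 - sqrt(61)/10 ≈ -0.1810, 3/5 + sqrt(61)/10 ≈ 1.3810

f''(x) = 4*(4*x^2*(6 - 5*x) + 15*x - 6)*exp(-2*x^2)
Second-derivative test at each critical point:
  f''(-0.1810) = -29.2591 < 0 → local maximum
  f''(1.3810) = 0.6889 > 0 → local minimum

Critical points: x = 3/5 - sqrt(61)/10 ≈ -0.1810 (local maximum); x = 3/5 + sqrt(61)/10 ≈ 1.3810 (local minimum)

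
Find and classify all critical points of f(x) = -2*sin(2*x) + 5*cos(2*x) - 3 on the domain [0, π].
f'(x) = -10*sin(2*x) - 4*cos(2*x)

Solve f'(x) = 0 on [0, π]:
  f'(x) = 0 ⇔ -2*cos(2*x) = 5*sin(2*x) ⇔ tan(2*x) = -2/5, i.e. 2*x = arctan(-2/5) + nπ; keep the solutions lying in [0, π].
  ⇒ x = -atan(2/5)/2 + pi/2 ≈ 1.3805, pi - atan(2/5)/2 ≈ 2.9513

f''(x) = 8*sin(2*x) - 20*cos(2*x)
Second-derivative test at each critical point:
  f''(1.3805) = 21.5407 > 0 → local minimum
  f''(2.9513) = -21.5407 < 0 → local maximum

Critical points: x = -atan(2/5)/2 + pi/2 ≈ 1.3805 (local minimum); x = pi - atan(2/5)/2 ≈ 2.9513 (local maximum)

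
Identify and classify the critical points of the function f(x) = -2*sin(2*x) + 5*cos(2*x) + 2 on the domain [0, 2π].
f'(x) = -10*sin(2*x) - 4*cos(2*x)

Solve f'(x) = 0 on [0, 2π]:
  f'(x) = 0 ⇔ -2*cos(2*x) = 5*sin(2*x) ⇔ tan(2*x) = -2/5, i.e. 2*x = arctan(-2/5) + nπ; keep the solutions lying in [0, 2π].
  ⇒ x = -atan(2/5)/2 + pi/2 ≈ 1.3805, pi - atan(2/5)/2 ≈ 2.9513, -atan(2/5)/2 + 3*pi/2 ≈ 4.5221, -atan(2/5)/2 + 2*pi ≈ 6.0929

f''(x) = 8*sin(2*x) - 20*cos(2*x)
Second-derivative test at each critical point:
  f''(1.3805) = 21.5407 > 0 → local minimum
  f''(2.9513) = -21.5407 < 0 → local maximum
  f''(4.5221) = 21.5407 > 0 → local minimum
  f''(6.0929) = -21.5407 < 0 → local maximum

Critical points: x = -atan(2/5)/2 + pi/2 ≈ 1.3805 (local minimum); x = pi - atan(2/5)/2 ≈ 2.9513 (local maximum); x = -atan(2/5)/2 + 3*pi/2 ≈ 4.5221 (local minimum); x = -atan(2/5)/2 + 2*pi ≈ 6.0929 (local maximum)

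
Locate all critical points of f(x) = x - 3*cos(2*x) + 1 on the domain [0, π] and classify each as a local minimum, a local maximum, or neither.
f'(x) = 6*sin(2*x) + 1

Solve f'(x) = 0 on [0, π]:
  f'(x) = 0 ⇔ sin(2*x) = -1/6, i.e. 2*x = arcsin(-1/6) + 2nπ or 2*x = π − arcsin(-1/6) + 2nπ; keep the solutions lying in [0, π].
  ⇒ x = asin(1/6)/2 + pi/2 ≈ 1.6545, pi - asin(1/6)/2 ≈ 3.0579

f''(x) = 12*cos(2*x)
Second-derivative test at each critical point:
  f''(1.6545) = -11.8322 < 0 → local maximum
  f''(3.0579) = 11.8322 > 0 → local minimum

Critical points: x = asin(1/6)/2 + pi/2 ≈ 1.6545 (local maximum); x = pi - asin(1/6)/2 ≈ 3.0579 (local minimum)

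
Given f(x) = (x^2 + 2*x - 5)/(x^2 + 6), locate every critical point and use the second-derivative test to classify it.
f'(x) = 2*(-x^2 + 11*x + 6)/(x^4 + 12*x^2 + 36)

Solve f'(x) = 0:
  f'(x) = -2*(x^2 - 11*x - 6)/(x^2 + 6)^2; the denominator is positive wherever f is defined, so f'(x) = 0 ⇔ -2*x^2 + 22*x + 12 = 0.
  Factor: -2*x^2 + 22*x + 12 = -2*(x^2 - 11*x - 6); x^2 - 11*x - 6 = 0 has no rational roots; quadratic formula: x = (11 ± √145)/2.
  ⇒ x = 11/2 - sqrt(145)/2 ≈ -0.5208, 11/2 + sqrt(145)/2 ≈ 11.5208

f''(x) = 2*(2*x^3 - 33*x^2 - 36*x + 66)/(x^6 + 18*x^4 + 108*x^2 + 216)
Second-derivative test at each critical point:
  f''(-0.5208) = 0.6124 > 0 → local minimum
  f''(11.5208) = -0.0013 < 0 → local maximum

Critical points: x = 11/2 - sqrt(145)/2 ≈ -0.5208 (local minimum); x = 11/2 + sqrt(145)/2 ≈ 11.5208 (local maximum)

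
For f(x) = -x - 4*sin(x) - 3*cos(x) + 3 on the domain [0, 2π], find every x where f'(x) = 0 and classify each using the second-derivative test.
f'(x) = 3*sin(x) - 4*cos(x) - 1

Solve f'(x) = 0 on [0, 2π]:
  f'(x) = 0 ⇔ 3*sin(x) - 4*cos(x) = 1. Write the left side as R·cos(x + φ) with R = √((-4)² + (-3)²) = 5, cos φ = -4/5, sin φ = -3/5; then cos(x + φ) = 1/5. Solve for x and keep the solutions lying in [0, 2π].
  ⇒ x = atan((3 + 8*sqrt(6))/(-4 + 6*sqrt(6))) ≈ 1.1287, atan((3 - 8*sqrt(6))/(-6*sqrt(6) - 4)) + pi ≈ 3.8675

f''(x) = 4*sin(x) + 3*cos(x)
Second-derivative test at each critical point:
  f''(1.1287) = 4.8990 > 0 → local minimum
  f''(3.8675) = -4.8990 < 0 → local maximum

Critical points: x = atan((3 + 8*sqrt(6))/(-4 + 6*sqrt(6))) ≈ 1.1287 (local minimum); x = atan((3 - 8*sqrt(6))/(-6*sqrt(6) - 4)) + pi ≈ 3.8675 (local maximum)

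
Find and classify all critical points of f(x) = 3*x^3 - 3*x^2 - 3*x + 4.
f'(x) = 9*x^2 - 6*x - 3

Solve f'(x) = 0:
  Factor: 9*x^2 - 6*x - 3 = 3*(x - 1)*(3*x + 1) = 0.
  ⇒ x = -1/3, 1

f''(x) = 18*x - 6
Second-derivative test at each critical point:
  f''(-1/3) = -12 < 0 → local maximum
  f''(1) = 12 > 0 → local minimum

Critical points: x = -1/3 (local maximum); x = 1 (local minimum)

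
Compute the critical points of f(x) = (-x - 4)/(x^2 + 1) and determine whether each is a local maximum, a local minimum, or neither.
f'(x) = (-x^2 + 2*x*(x + 4) - 1)/(x^2 + 1)^2

Solve f'(x) = 0:
  f'(x) = (x^2 + 8*x - 1)/(x^2 + 1)^2; the denominator is positive wherever f is defined, so f'(x) = 0 ⇔ x^2 + 8*x - 1 = 0.
  x^2 + 8*x - 1 = 0 has no rational roots; quadratic formula: x = (-8 ± √68)/2.
  ⇒ x = -sqrt(17) - 4 ≈ -8.1231, -4 + sqrt(17) ≈ 0.1231

f''(x) = 2*(-4*x^2*(x + 4) + (3*x + 4)*(x^2 + 1))/(x^2 + 1)^3
Second-derivative test at each critical point:
  f''(-8.1231) = -0.0018 < 0 → local maximum
  f''(0.1231) = 8.0018 > 0 → local minimum

Critical points: x = -sqrt(17) - 4 ≈ -8.1231 (local maximum); x = -4 + sqrt(17) ≈ 0.1231 (local minimum)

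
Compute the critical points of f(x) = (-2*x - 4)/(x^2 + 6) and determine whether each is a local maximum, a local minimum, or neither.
f'(x) = 2*(-x^2 + 2*x*(x + 2) - 6)/(x^2 + 6)^2

Solve f'(x) = 0:
  f'(x) = 2*(x^2 + 4*x - 6)/(x^2 + 6)^2; the denominator is positive wherever f is defined, so f'(x) = 0 ⇔ 2*x^2 + 8*x - 12 = 0.
  Factor: 2*x^2 + 8*x - 12 = 2*(x^2 + 4*x - 6); x^2 + 4*x - 6 = 0 has no rational roots; quadratic formula: x = (-4 ± √40)/2.
  ⇒ x = -sqrt(10) - 2 ≈ -5.1623, -2 + sqrt(10) ≈ 1.1623

f''(x) = 4*(-4*x^2*(x + 2) + (3*x + 2)*(x^2 + 6))/(x^2 + 6)^3
Second-derivative test at each critical point:
  f''(-5.1623) = -0.0119 < 0 → local maximum
  f''(1.1623) = 0.2341 > 0 → local minimum

Critical points: x = -sqrt(10) - 2 ≈ -5.1623 (local maximum); x = -2 + sqrt(10) ≈ 1.1623 (local minimum)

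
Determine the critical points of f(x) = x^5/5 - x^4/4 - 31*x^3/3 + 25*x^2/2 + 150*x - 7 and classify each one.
f'(x) = x^4 - x^3 - 31*x^2 + 25*x + 150

Solve f'(x) = 0:
  Factor: x^4 - x^3 - 31*x^2 + 25*x + 150 = (x - 5)*(x - 3)*(x + 2)*(x + 5) = 0.
  ⇒ x = -5, -2, 3, 5

f''(x) = 4*x^3 - 3*x^2 - 62*x + 25
Second-derivative test at each critical point:
  f''(-5) = -240 < 0 → local maximum
  f''(-2) = 105 > 0 → local minimum
  f''(3) = -80 < 0 → local maximum
  f''(5) = 140 > 0 → local minimum

Critical points: x = -5 (local maximum); x = -2 (local minimum); x = 3 (local maximum); x = 5 (local minimum)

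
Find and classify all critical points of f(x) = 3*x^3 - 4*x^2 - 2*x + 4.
f'(x) = 9*x^2 - 8*x - 2

Solve f'(x) = 0:
  9*x^2 - 8*x - 2 = 0 has no rational roots; quadratic formula: x = (8 ± √136)/18.
  ⇒ x = 4/9 - sqrt(34)/9 ≈ -0.2034, 4/9 + sqrt(34)/9 ≈ 1.0923

f''(x) = 18*x - 8
Second-derivative test at each critical point:
  f''(-0.2034) = -11.6619 < 0 → local maximum
  f''(1.0923) = 11.6619 > 0 → local minimum

Critical points: x = 4/9 - sqrt(34)/9 ≈ -0.2034 (local maximum); x = 4/9 + sqrt(34)/9 ≈ 1.0923 (local minimum)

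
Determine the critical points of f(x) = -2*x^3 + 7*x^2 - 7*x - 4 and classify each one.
f'(x) = -6*x^2 + 14*x - 7

Solve f'(x) = 0:
  6*x^2 - 14*x + 7 = 0 has no rational roots; quadratic formula: x = (14 ± √28)/12.
  ⇒ x = 7/6 - sqrt(7)/6 ≈ 0.7257, sqrt(7)/6 + 7/6 ≈ 1.6076

f''(x) = 14 - 12*x
Second-derivative test at each critical point:
  f''(0.7257) = 5.2915 > 0 → local minimum
  f''(1.6076) = -5.2915 < 0 → local maximum

Critical points: x = 7/6 - sqrt(7)/6 ≈ 0.7257 (local minimum); x = sqrt(7)/6 + 7/6 ≈ 1.6076 (local maximum)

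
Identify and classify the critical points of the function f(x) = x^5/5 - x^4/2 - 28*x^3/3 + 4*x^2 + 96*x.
f'(x) = x^4 - 2*x^3 - 28*x^2 + 8*x + 96

Solve f'(x) = 0:
  Factor: x^4 - 2*x^3 - 28*x^2 + 8*x + 96 = (x - 6)*(x - 2)*(x + 2)*(x + 4) = 0.
  ⇒ x = -4, -2, 2, 6

f''(x) = 4*x^3 - 6*x^2 - 56*x + 8
Second-derivative test at each critical point:
  f''(-4) = -120 < 0 → local maximum
  f''(-2) = 64 > 0 → local minimum
  f''(2) = -96 < 0 → local maximum
  f''(6) = 320 > 0 → local minimum

Critical points: x = -4 (local maximum); x = -2 (local minimum); x = 2 (local maximum); x = 6 (local minimum)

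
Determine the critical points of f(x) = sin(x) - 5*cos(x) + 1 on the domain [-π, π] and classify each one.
f'(x) = 5*sin(x) + cos(x)

Solve f'(x) = 0 on [-π, π]:
  f'(x) = 0 ⇔ cos(x) = -5*sin(x) ⇔ tan(x) = -1/5, i.e. x = arctan(-1/5) + nπ; keep the solutions lying in [-π, π].
  ⇒ x = -atan(1/5) ≈ -0.1974, pi - atan(1/5) ≈ 2.9442

f''(x) = -sin(x) + 5*cos(x)
Second-derivative test at each critical point:
  f''(-0.1974) = 5.0990 > 0 → local minimum
  f''(2.9442) = -5.0990 < 0 → local maximum

Critical points: x = -atan(1/5) ≈ -0.1974 (local minimum); x = pi - atan(1/5) ≈ 2.9442 (local maximum)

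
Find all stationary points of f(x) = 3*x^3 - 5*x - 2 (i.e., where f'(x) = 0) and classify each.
f'(x) = 9*x^2 - 5

Solve f'(x) = 0:
  9*x^2 - 5 = 0 has no rational roots; quadratic formula: x = (0 ± √180)/18.
  ⇒ x = -sqrt(5)/3 ≈ -0.7454, sqrt(5)/3 ≈ 0.7454

f''(x) = 18*x
Second-derivative test at each critical point:
  f''(-0.7454) = -13.4164 < 0 → local maximum
  f''(0.7454) = 13.4164 > 0 → local minimum

Critical points: x = -sqrt(5)/3 ≈ -0.7454 (local maximum); x = sqrt(5)/3 ≈ 0.7454 (local minimum)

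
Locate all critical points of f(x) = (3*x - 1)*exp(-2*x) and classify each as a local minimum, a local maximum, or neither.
f'(x) = (5 - 6*x)*exp(-2*x)

Solve f'(x) = 0:
  f'(x) = (5 - 6*x)·exp(-2*x) and exp(-2*x) > 0 for every x, so f'(x) = 0 ⇔ 5 - 6*x = 0.
  5 - 6*x = 0.
  ⇒ x = 5/6

f''(x) = 4*(3*x - 4)*exp(-2*x)
Second-derivative test at each critical point:
  f''(5/6) = -1.1333 < 0 → local maximum

Critical points: x = 5/6 (local maximum)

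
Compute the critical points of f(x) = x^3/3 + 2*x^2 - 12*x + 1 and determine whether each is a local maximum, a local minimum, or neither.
f'(x) = x^2 + 4*x - 12

Solve f'(x) = 0:
  Factor: x^2 + 4*x - 12 = (x - 2)*(x + 6) = 0.
  ⇒ x = -6, 2

f''(x) = 2*x + 4
Second-derivative test at each critical point:
  f''(-6) = -8 < 0 → local maximum
  f''(2) = 8 > 0 → local minimum

Critical points: x = -6 (local maximum); x = 2 (local minimum)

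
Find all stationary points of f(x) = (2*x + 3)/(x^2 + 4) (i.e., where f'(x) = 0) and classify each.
f'(x) = 2*(-x^2 - 3*x + 4)/(x^4 + 8*x^2 + 16)

Solve f'(x) = 0:
  f'(x) = -2*(x - 1)*(x + 4)/(x^2 + 4)^2; the denominator is positive wherever f is defined, so f'(x) = 0 ⇔ -2*x^2 - 6*x + 8 = 0.
  Factor: -2*x^2 - 6*x + 8 = -2*(x - 1)*(x + 4) = 0.
  ⇒ x = -4, 1

f''(x) = 2*(4*x^2*(2*x + 3) - 3*(2*x + 1)*(x^2 + 4))/(x^2 + 4)^3
Second-derivative test at each critical point:
  f''(-4) = 1/40 > 0 → local minimum
  f''(1) = -2/5 < 0 → local maximum

Critical points: x = -4 (local minimum); x = 1 (local maximum)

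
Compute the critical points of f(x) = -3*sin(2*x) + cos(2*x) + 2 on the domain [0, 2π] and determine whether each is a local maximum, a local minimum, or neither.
f'(x) = -2*sin(2*x) - 6*cos(2*x)

Solve f'(x) = 0 on [0, 2π]:
  f'(x) = 0 ⇔ -3*cos(2*x) = sin(2*x) ⇔ tan(2*x) = -3, i.e. 2*x = arctan(-3) + nπ; keep the solutions lying in [0, 2π].
  ⇒ x = -atan(3)/2 + pi/2 ≈ 0.9463, pi - atan(3)/2 ≈ 2.5171, -atan(3)/2 + 3*pi/2 ≈ 4.0879, -atan(3)/2 + 2*pi ≈ 5.6587

f''(x) = 12*sin(2*x) - 4*cos(2*x)
Second-derivative test at each critical point:
  f''(0.9463) = 12.6491 > 0 → local minimum
  f''(2.5171) = -12.6491 < 0 → local maximum
  f''(4.0879) = 12.6491 > 0 → local minimum
  f''(5.6587) = -12.6491 < 0 → local maximum

Critical points: x = -atan(3)/2 + pi/2 ≈ 0.9463 (local minimum); x = pi - atan(3)/2 ≈ 2.5171 (local maximum); x = -atan(3)/2 + 3*pi/2 ≈ 4.0879 (local minimum); x = -atan(3)/2 + 2*pi ≈ 5.6587 (local maximum)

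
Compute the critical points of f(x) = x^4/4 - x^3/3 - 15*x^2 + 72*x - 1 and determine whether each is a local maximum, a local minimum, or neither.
f'(x) = x^3 - x^2 - 30*x + 72

Solve f'(x) = 0:
  Factor: x^3 - x^2 - 30*x + 72 = (x - 4)*(x - 3)*(x + 6) = 0.
  ⇒ x = -6, 3, 4

f''(x) = 3*x^2 - 2*x - 30
Second-derivative test at each critical point:
  f''(-6) = 90 > 0 → local minimum
  f''(3) = -9 < 0 → local maximum
  f''(4) = 10 > 0 → local minimum

Critical points: x = -6 (local minimum); x = 3 (local maximum); x = 4 (local minimum)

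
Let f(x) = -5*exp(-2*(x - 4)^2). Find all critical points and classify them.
f'(x) = 20*(x - 4)*exp(-2*(x - 4)^2)

Solve f'(x) = 0:
  f'(x) = (20*x - 80)·exp(-2*(x - 4)^2) and exp(-2*(x - 4)^2) > 0 for every x, so f'(x) = 0 ⇔ 20*x - 80 = 0.
  Factor: 20*x - 80 = 20*(x - 4) = 0.
  ⇒ x = 4

f''(x) = 20*(1 - 4*(x - 4)^2)*exp(-2*(x - 4)^2)
Second-derivative test at each critical point:
  f''(4) = 20 > 0 → local minimum

Critical points: x = 4 (local minimum)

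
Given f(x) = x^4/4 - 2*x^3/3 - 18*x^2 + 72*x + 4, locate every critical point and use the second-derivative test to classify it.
f'(x) = x^3 - 2*x^2 - 36*x + 72

Solve f'(x) = 0:
  Factor: x^3 - 2*x^2 - 36*x + 72 = (x - 6)*(x - 2)*(x + 6) = 0.
  ⇒ x = -6, 2, 6

f''(x) = 3*x^2 - 4*x - 36
Second-derivative test at each critical point:
  f''(-6) = 96 > 0 → local minimum
  f''(2) = -32 < 0 → local maximum
  f''(6) = 48 > 0 → local minimum

Critical points: x = -6 (local minimum); x = 2 (local maximum); x = 6 (local minimum)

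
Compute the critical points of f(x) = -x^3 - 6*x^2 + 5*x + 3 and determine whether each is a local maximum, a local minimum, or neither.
f'(x) = -3*x^2 - 12*x + 5

Solve f'(x) = 0:
  3*x^2 + 12*x - 5 = 0 has no rational roots; quadratic formula: x = (-12 ± √204)/6.
  ⇒ x = -sqrt(51)/3 - 2 ≈ -4.3805, -2 + sqrt(51)/3 ≈ 0.3805

f''(x) = -6*x - 12
Second-derivative test at each critical point:
  f''(-4.3805) = 14.2829 > 0 → local minimum
  f''(0.3805) = -14.2829 < 0 → local maximum

Critical points: x = -sqrt(51)/3 - 2 ≈ -4.3805 (local minimum); x = -2 + sqrt(51)/3 ≈ 0.3805 (local maximum)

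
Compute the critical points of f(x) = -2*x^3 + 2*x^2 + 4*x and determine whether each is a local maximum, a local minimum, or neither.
f'(x) = -6*x^2 + 4*x + 4

Solve f'(x) = 0:
  Factor: -6*x^2 + 4*x + 4 = -2*(3*x^2 - 2*x - 2); 3*x^2 - 2*x - 2 = 0 has no rational roots; quadratic formula: x = (2 ± √28)/6.
  ⇒ x = 1/3 - sqrt(7)/3 ≈ -0.5486, 1/3 + sqrt(7)/3 ≈ 1.2153

f''(x) = 4 - 12*x
Second-derivative test at each critical point:
  f''(-0.5486) = 10.5830 > 0 → local minimum
  f''(1.2153) = -10.5830 < 0 → local maximum

Critical points: x = 1/3 - sqrt(7)/3 ≈ -0.5486 (local minimum); x = 1/3 + sqrt(7)/3 ≈ 1.2153 (local maximum)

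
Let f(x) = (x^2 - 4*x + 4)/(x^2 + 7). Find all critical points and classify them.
f'(x) = 2*(2*x^2 + 3*x - 14)/(x^4 + 14*x^2 + 49)

Solve f'(x) = 0:
  f'(x) = 2*(x - 2)*(2*x + 7)/(x^2 + 7)^2; the denominator is positive wherever f is defined, so f'(x) = 0 ⇔ 4*x^2 + 6*x - 28 = 0.
  Factor: 4*x^2 + 6*x - 28 = 2*(x - 2)*(2*x + 7) = 0.
  ⇒ x = -7/2, 2

f''(x) = 2*(-4*x^3 - 9*x^2 + 84*x + 21)/(x^6 + 21*x^4 + 147*x^2 + 343)
Second-derivative test at each critical point:
  f''(-7/2) = -32/539 < 0 → local maximum
  f''(2) = 2/11 > 0 → local minimum

Critical points: x = -7/2 (local maximum); x = 2 (local minimum)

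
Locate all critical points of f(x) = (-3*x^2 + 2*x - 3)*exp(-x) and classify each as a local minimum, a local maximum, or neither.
f'(x) = (3*x^2 - 8*x + 5)*exp(-x)

Solve f'(x) = 0:
  f'(x) = (3*x^2 - 8*x + 5)·exp(-x) and exp(-x) > 0 for every x, so f'(x) = 0 ⇔ 3*x^2 - 8*x + 5 = 0.
  Factor: 3*x^2 - 8*x + 5 = (x - 1)*(3*x - 5) = 0.
  ⇒ x = 1, 5/3

f''(x) = (-3*x^2 + 14*x - 13)*exp(-x)
Second-derivative test at each critical point:
  f''(1) = -0.7358 < 0 → local maximum
  f''(5/3) = 0.3778 > 0 → local minimum

Critical points: x = 1 (local maximum); x = 5/3 (local minimum)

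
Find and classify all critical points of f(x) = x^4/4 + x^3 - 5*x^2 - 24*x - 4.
f'(x) = x^3 + 3*x^2 - 10*x - 24

Solve f'(x) = 0:
  Factor: x^3 + 3*x^2 - 10*x - 24 = (x - 3)*(x + 2)*(x + 4) = 0.
  ⇒ x = -4, -2, 3

f''(x) = 3*x^2 + 6*x - 10
Second-derivative test at each critical point:
  f''(-4) = 14 > 0 → local minimum
  f''(-2) = -10 < 0 → local maximum
  f''(3) = 35 > 0 → local minimum

Critical points: x = -4 (local minimum); x = -2 (local maximum); x = 3 (local minimum)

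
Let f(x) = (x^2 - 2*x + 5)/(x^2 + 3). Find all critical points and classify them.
f'(x) = 2*(x^2 - 2*x - 3)/(x^4 + 6*x^2 + 9)

Solve f'(x) = 0:
  f'(x) = 2*(x - 3)*(x + 1)/(x^2 + 3)^2; the denominator is positive wherever f is defined, so f'(x) = 0 ⇔ 2*x^2 - 4*x - 6 = 0.
  Factor: 2*x^2 - 4*x - 6 = 2*(x - 3)*(x + 1) = 0.
  ⇒ x = -1, 3

f''(x) = 4*(-x^3 + 3*x^2 + 9*x - 3)/(x^6 + 9*x^4 + 27*x^2 + 27)
Second-derivative test at each critical point:
  f''(-1) = -1/2 < 0 → local maximum
  f''(3) = 1/18 > 0 → local minimum

Critical points: x = -1 (local maximum); x = 3 (local minimum)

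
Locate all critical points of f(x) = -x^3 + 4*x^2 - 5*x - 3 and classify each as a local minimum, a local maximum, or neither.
f'(x) = -3*x^2 + 8*x - 5

Solve f'(x) = 0:
  Factor: -3*x^2 + 8*x - 5 = -(x - 1)*(3*x - 5) = 0.
  ⇒ x = 1, 5/3

f''(x) = 8 - 6*x
Second-derivative test at each critical point:
  f''(1) = 2 > 0 → local minimum
  f''(5/3) = -2 < 0 → local maximum

Critical points: x = 1 (local minimum); x = 5/3 (local maximum)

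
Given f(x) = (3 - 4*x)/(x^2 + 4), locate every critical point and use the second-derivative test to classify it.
f'(x) = 2*(2*x^2 - 3*x - 8)/(x^4 + 8*x^2 + 16)

Solve f'(x) = 0:
  f'(x) = 2*(2*x^2 - 3*x - 8)/(x^2 + 4)^2; the denominator is positive wherever f is defined, so f'(x) = 0 ⇔ 4*x^2 - 6*x - 16 = 0.
  Factor: 4*x^2 - 6*x - 16 = 2*(2*x^2 - 3*x - 8); 2*x^2 - 3*x - 8 = 0 has no rational roots; quadratic formula: x = (3 ± √73)/4.
  ⇒ x = 3/4 - sqrt(73)/4 ≈ -1.3860, 3/4 + sqrt(73)/4 ≈ 2.8860

f''(x) = 2*(4*x^2*(3 - 4*x) + 3*(4*x - 1)*(x^2 + 4))/(x^2 + 4)^3
Second-derivative test at each critical point:
  f''(-1.3860) = -0.4874 < 0 → local maximum
  f''(2.8860) = 0.1124 > 0 → local minimum

Critical points: x = 3/4 - sqrt(73)/4 ≈ -1.3860 (local maximum); x = 3/4 + sqrt(73)/4 ≈ 2.8860 (local minimum)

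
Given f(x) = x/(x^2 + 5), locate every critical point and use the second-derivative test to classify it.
f'(x) = (5 - x^2)/(x^4 + 10*x^2 + 25)

Solve f'(x) = 0:
  f'(x) = -(x^2 - 5)/(x^2 + 5)^2; the denominator is positive wherever f is defined, so f'(x) = 0 ⇔ 5 - x^2 = 0.
  x^2 - 5 = 0 has no rational roots; quadratic formula: x = (0 ± √20)/2.
  ⇒ x = -sqrt(5) ≈ -2.2361, sqrt(5) ≈ 2.2361

f''(x) = 2*x*(x^2 - 15)/(x^2 + 5)^3
Second-derivative test at each critical point:
  f''(-2.2361) = 0.0447 > 0 → local minimum
  f''(2.2361) = -0.0447 < 0 → local maximum

Critical points: x = -sqrt(5) ≈ -2.2361 (local minimum); x = sqrt(5) ≈ 2.2361 (local maximum)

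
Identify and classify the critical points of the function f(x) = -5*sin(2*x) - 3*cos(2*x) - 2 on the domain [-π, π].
f'(x) = 6*sin(2*x) - 10*cos(2*x)

Solve f'(x) = 0 on [-π, π]:
  f'(x) = 0 ⇔ -5*cos(2*x) = -3*sin(2*x) ⇔ tan(2*x) = 5/3, i.e. 2*x = arctan(5/3) + nπ; keep the solutions lying in [-π, π].
  ⇒ x = -pi + atan(5/3)/2 ≈ -2.6264, -pi/2 + atan(5/3)/2 ≈ -1.0556, atan(5/3)/2 ≈ 0.5152, atan(5/3)/2 + pi/2 ≈ 2.0860

f''(x) = 20*sin(2*x) + 12*cos(2*x)
Second-derivative test at each critical point:
  f''(-2.6264) = 23.3238 > 0 → local minimum
  f''(-1.0556) = -23.3238 < 0 → local maximum
  f''(0.5152) = 23.3238 > 0 → local minimum
  f''(2.0860) = -23.3238 < 0 → local maximum

Critical points: x = -pi + atan(5/3)/2 ≈ -2.6264 (local minimum); x = -pi/2 + atan(5/3)/2 ≈ -1.0556 (local maximum); x = atan(5/3)/2 ≈ 0.5152 (local minimum); x = atan(5/3)/2 + pi/2 ≈ 2.0860 (local maximum)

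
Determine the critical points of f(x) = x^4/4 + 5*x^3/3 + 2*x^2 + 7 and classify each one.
f'(x) = x*(x^2 + 5*x + 4)

Solve f'(x) = 0:
  Factor: x^3 + 5*x^2 + 4*x = x*(x + 1)*(x + 4) = 0.
  ⇒ x = -4, -1, 0

f''(x) = 3*x^2 + 10*x + 4
Second-derivative test at each critical point:
  f''(-4) = 12 > 0 → local minimum
  f''(-1) = -3 < 0 → local maximum
  f''(0) = 4 > 0 → local minimum

Critical points: x = -4 (local minimum); x = -1 (local maximum); x = 0 (local minimum)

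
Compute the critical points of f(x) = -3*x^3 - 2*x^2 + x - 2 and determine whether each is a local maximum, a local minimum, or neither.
f'(x) = -9*x^2 - 4*x + 1

Solve f'(x) = 0:
  9*x^2 + 4*x - 1 = 0 has no rational roots; quadratic formula: x = (-4 ± √52)/18.
  ⇒ x = -sqrt(13)/9 - 2/9 ≈ -0.6228, -2/9 + sqrt(13)/9 ≈ 0.1784

f''(x) = -18*x - 4
Second-derivative test at each critical point:
  f''(-0.6228) = 7.2111 > 0 → local minimum
  f''(0.1784) = -7.2111 < 0 → local maximum

Critical points: x = -sqrt(13)/9 - 2/9 ≈ -0.6228 (local minimum); x = -2/9 + sqrt(13)/9 ≈ 0.1784 (local maximum)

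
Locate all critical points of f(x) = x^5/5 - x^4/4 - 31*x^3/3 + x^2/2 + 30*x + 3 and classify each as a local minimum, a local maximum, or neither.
f'(x) = x^4 - x^3 - 31*x^2 + x + 30

Solve f'(x) = 0:
  Factor: x^4 - x^3 - 31*x^2 + x + 30 = (x - 6)*(x - 1)*(x + 1)*(x + 5) = 0.
  ⇒ x = -5, -1, 1, 6

f''(x) = 4*x^3 - 3*x^2 - 62*x + 1
Second-derivative test at each critical point:
  f''(-5) = -264 < 0 → local maximum
  f''(-1) = 56 > 0 → local minimum
  f''(1) = -60 < 0 → local maximum
  f''(6) = 385 > 0 → local minimum

Critical points: x = -5 (local maximum); x = -1 (local minimum); x = 1 (local maximum); x = 6 (local minimum)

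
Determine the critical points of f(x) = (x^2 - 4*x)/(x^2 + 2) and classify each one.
f'(x) = 4*(x^2 + x - 2)/(x^4 + 4*x^2 + 4)

Solve f'(x) = 0:
  f'(x) = 4*(x - 1)*(x + 2)/(x^2 + 2)^2; the denominator is positive wherever f is defined, so f'(x) = 0 ⇔ 4*x^2 + 4*x - 8 = 0.
  Factor: 4*x^2 + 4*x - 8 = 4*(x - 1)*(x + 2) = 0.
  ⇒ x = -2, 1

f''(x) = 4*(-2*x^3 - 3*x^2 + 12*x + 2)/(x^6 + 6*x^4 + 12*x^2 + 8)
Second-derivative test at each critical point:
  f''(-2) = -1/3 < 0 → local maximum
  f''(1) = 4/3 > 0 → local minimum

Critical points: x = -2 (local maximum); x = 1 (local minimum)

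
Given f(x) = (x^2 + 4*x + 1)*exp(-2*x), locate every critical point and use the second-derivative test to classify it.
f'(x) = 2*(-x^2 - 3*x + 1)*exp(-2*x)

Solve f'(x) = 0:
  f'(x) = (-2*x^2 - 6*x + 2)·exp(-2*x) and exp(-2*x) > 0 for every x, so f'(x) = 0 ⇔ -2*x^2 - 6*x + 2 = 0.
  Factor: -2*x^2 - 6*x + 2 = -2*(x^2 + 3*x - 1); x^2 + 3*x - 1 = 0 has no rational roots; quadratic formula: x = (-3 ± √13)/2.
  ⇒ x = -sqrt(13)/2 - 3/2 ≈ -3.3028, -3/2 + sqrt(13)/2 ≈ 0.3028

f''(x) = 2*(2*x^2 + 4*x - 5)*exp(-2*x)
Second-derivative test at each critical point:
  f''(-3.3028) = 5330.3551 > 0 → local minimum
  f''(0.3028) = -3.9356 < 0 → local maximum

Critical points: x = -sqrt(13)/2 - 3/2 ≈ -3.3028 (local minimum); x = -3/2 + sqrt(13)/2 ≈ 0.3028 (local maximum)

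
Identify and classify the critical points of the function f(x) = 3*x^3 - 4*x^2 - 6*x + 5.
f'(x) = 9*x^2 - 8*x - 6

Solve f'(x) = 0:
  9*x^2 - 8*x - 6 = 0 has no rational roots; quadratic formula: x = (8 ± √280)/18.
  ⇒ x = 4/9 - sqrt(70)/9 ≈ -0.4852, 4/9 + sqrt(70)/9 ≈ 1.3741

f''(x) = 18*x - 8
Second-derivative test at each critical point:
  f''(-0.4852) = -16.7332 < 0 → local maximum
  f''(1.3741) = 16.7332 > 0 → local minimum

Critical points: x = 4/9 - sqrt(70)/9 ≈ -0.4852 (local maximum); x = 4/9 + sqrt(70)/9 ≈ 1.3741 (local minimum)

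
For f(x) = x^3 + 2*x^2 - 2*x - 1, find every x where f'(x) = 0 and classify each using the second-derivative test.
f'(x) = 3*x^2 + 4*x - 2

Solve f'(x) = 0:
  3*x^2 + 4*x - 2 = 0 has no rational roots; quadratic formula: x = (-4 ± √40)/6.
  ⇒ x = -sqrt(10)/3 - 2/3 ≈ -1.7208, -2/3 + sqrt(10)/3 ≈ 0.3874

f''(x) = 6*x + 4
Second-derivative test at each critical point:
  f''(-1.7208) = -6.3246 < 0 → local maximum
  f''(0.3874) = 6.3246 > 0 → local minimum

Critical points: x = -sqrt(10)/3 - 2/3 ≈ -1.7208 (local maximum); x = -2/3 + sqrt(10)/3 ≈ 0.3874 (local minimum)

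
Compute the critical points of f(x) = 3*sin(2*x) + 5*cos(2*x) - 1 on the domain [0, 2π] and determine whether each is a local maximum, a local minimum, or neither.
f'(x) = -10*sin(2*x) + 6*cos(2*x)

Solve f'(x) = 0 on [0, 2π]:
  f'(x) = 0 ⇔ 3*cos(2*x) = 5*sin(2*x) ⇔ tan(2*x) = 3/5, i.e. 2*x = arctan(3/5) + nπ; keep the solutions lying in [0, 2π].
  ⇒ x = atan(3/5)/2 ≈ 0.2702, atan(3/5)/2 + pi/2 ≈ 1.8410, atan(3/5)/2 + pi ≈ 3.4118, atan(3/5)/2 + 3*pi/2 ≈ 4.9826

f''(x) = -12*sin(2*x) - 20*cos(2*x)
Second-derivative test at each critical point:
  f''(0.2702) = -23.3238 < 0 → local maximum
  f''(1.8410) = 23.3238 > 0 → local minimum
  f''(3.4118) = -23.3238 < 0 → local maximum
  f''(4.9826) = 23.3238 > 0 → local minimum

Critical points: x = atan(3/5)/2 ≈ 0.2702 (local maximum); x = atan(3/5)/2 + pi/2 ≈ 1.8410 (local minimum); x = atan(3/5)/2 + pi ≈ 3.4118 (local maximum); x = atan(3/5)/2 + 3*pi/2 ≈ 4.9826 (local minimum)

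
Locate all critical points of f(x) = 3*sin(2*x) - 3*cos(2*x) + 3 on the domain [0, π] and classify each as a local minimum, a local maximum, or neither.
f'(x) = 6*sqrt(2)*sin(2*x + pi/4)

Solve f'(x) = 0 on [0, π]:
  f'(x) = 0 ⇔ 3*cos(2*x) = -3*sin(2*x) ⇔ tan(2*x) = -1, i.e. 2*x = arctan(-1) + nπ; keep the solutions lying in [0, π].
  ⇒ x = 3*pi/8 ≈ 1.1781, 7*pi/8 ≈ 2.7489

f''(x) = 12*sqrt(2)*cos(2*x + pi/4)
Second-derivative test at each critical point:
  f''(1.1781) = -16.9706 < 0 → local maximum
  f''(2.7489) = 16.9706 > 0 → local minimum

Critical points: x = 3*pi/8 ≈ 1.1781 (local maximum); x = 7*pi/8 ≈ 2.7489 (local minimum)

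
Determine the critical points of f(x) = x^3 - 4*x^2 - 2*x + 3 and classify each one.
f'(x) = 3*x^2 - 8*x - 2

Solve f'(x) = 0:
  3*x^2 - 8*x - 2 = 0 has no rational roots; quadratic formula: x = (8 ± √88)/6.
  ⇒ x = 4/3 - sqrt(22)/3 ≈ -0.2301, 4/3 + sqrt(22)/3 ≈ 2.8968

f''(x) = 6*x - 8
Second-derivative test at each critical point:
  f''(-0.2301) = -9.3808 < 0 → local maximum
  f''(2.8968) = 9.3808 > 0 → local minimum

Critical points: x = 4/3 - sqrt(22)/3 ≈ -0.2301 (local maximum); x = 4/3 + sqrt(22)/3 ≈ 2.8968 (local minimum)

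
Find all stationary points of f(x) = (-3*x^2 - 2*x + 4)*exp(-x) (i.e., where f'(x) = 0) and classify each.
f'(x) = (3*x^2 - 4*x - 6)*exp(-x)

Solve f'(x) = 0:
  f'(x) = (3*x^2 - 4*x - 6)·exp(-x) and exp(-x) > 0 for every x, so f'(x) = 0 ⇔ 3*x^2 - 4*x - 6 = 0.
  3*x^2 - 4*x - 6 = 0 has no rational roots; quadratic formula: x = (4 ± √88)/6.
  ⇒ x = 2/3 - sqrt(22)/3 ≈ -0.8968, 2/3 + sqrt(22)/3 ≈ 2.2301

f''(x) = (-3*x^2 + 10*x + 2)*exp(-x)
Second-derivative test at each critical point:
  f''(-0.8968) = -22.9995 < 0 → local maximum
  f''(2.2301) = 1.0086 > 0 → local minimum

Critical points: x = 2/3 - sqrt(22)/3 ≈ -0.8968 (local maximum); x = 2/3 + sqrt(22)/3 ≈ 2.2301 (local minimum)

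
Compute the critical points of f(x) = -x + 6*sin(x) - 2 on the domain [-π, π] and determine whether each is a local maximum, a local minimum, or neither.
f'(x) = 6*cos(x) - 1

Solve f'(x) = 0 on [-π, π]:
  f'(x) = 0 ⇔ cos(x) = 1/6, i.e. x = ±arccos(1/6) + 2nπ; keep the solutions lying in [-π, π].
  ⇒ x = -acos(1/6) ≈ -1.4033, acos(1/6) ≈ 1.4033

f''(x) = -6*sin(x)
Second-derivative test at each critical point:
  f''(-1.4033) = 5.9161 > 0 → local minimum
  f''(1.4033) = -5.9161 < 0 → local maximum

Critical points: x = -acos(1/6) ≈ -1.4033 (local minimum); x = acos(1/6) ≈ 1.4033 (local maximum)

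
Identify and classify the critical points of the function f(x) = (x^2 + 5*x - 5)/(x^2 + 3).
f'(x) = (-5*x^2 + 16*x + 15)/(x^4 + 6*x^2 + 9)

Solve f'(x) = 0:
  f'(x) = -(5*x^2 - 16*x - 15)/(x^2 + 3)^2; the denominator is positive wherever f is defined, so f'(x) = 0 ⇔ -5*x^2 + 16*x + 15 = 0.
  5*x^2 - 16*x - 15 = 0 has no rational roots; quadratic formula: x = (16 ± √556)/10.
  ⇒ x = 8/5 - sqrt(139)/5 ≈ -0.7580, 8/5 + sqrt(139)/5 ≈ 3.9580

f''(x) = 2*(5*x^3 - 24*x^2 - 45*x + 24)/(x^6 + 9*x^4 + 27*x^2 + 27)
Second-derivative test at each critical point:
  f''(-0.7580) = 1.8455 > 0 → local minimum
  f''(3.9580) = -0.0677 < 0 → local maximum

Critical points: x = 8/5 - sqrt(139)/5 ≈ -0.7580 (local minimum); x = 8/5 + sqrt(139)/5 ≈ 3.9580 (local maximum)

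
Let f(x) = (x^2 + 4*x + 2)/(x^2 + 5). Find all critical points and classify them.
f'(x) = 2*(-2*x^2 + 3*x + 10)/(x^4 + 10*x^2 + 25)

Solve f'(x) = 0:
  f'(x) = -2*(2*x^2 - 3*x - 10)/(x^2 + 5)^2; the denominator is positive wherever f is defined, so f'(x) = 0 ⇔ -4*x^2 + 6*x + 20 = 0.
  Factor: -4*x^2 + 6*x + 20 = -2*(2*x^2 - 3*x - 10); 2*x^2 - 3*x - 10 = 0 has no rational roots; quadratic formula: x = (3 ± √89)/4.
  ⇒ x = 3/4 - sqrt(89)/4 ≈ -1.6085, 3/4 + sqrt(89)/4 ≈ 3.1085

f''(x) = 2*(4*x^3 - 9*x^2 - 60*x + 15)/(x^6 + 15*x^4 + 75*x^2 + 125)
Second-derivative test at each critical point:
  f''(-1.6085) = 0.3278 > 0 → local minimum
  f''(3.1085) = -0.0878 < 0 → local maximum

Critical points: x = 3/4 - sqrt(89)/4 ≈ -1.6085 (local minimum); x = 3/4 + sqrt(89)/4 ≈ 3.1085 (local maximum)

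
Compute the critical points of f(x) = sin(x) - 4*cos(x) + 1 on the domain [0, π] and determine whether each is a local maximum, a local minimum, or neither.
f'(x) = 4*sin(x) + cos(x)

Solve f'(x) = 0 on [0, π]:
  f'(x) = 0 ⇔ cos(x) = -4*sin(x) ⇔ tan(x) = -1/4, i.e. x = arctan(-1/4) + nπ; keep the solutions lying in [0, π].
  ⇒ x = pi - atan(1/4) ≈ 2.8966

f''(x) = -sin(x) + 4*cos(x)
Second-derivative test at each critical point:
  f''(2.8966) = -4.1231 < 0 → local maximum

Critical points: x = pi - atan(1/4) ≈ 2.8966 (local maximum)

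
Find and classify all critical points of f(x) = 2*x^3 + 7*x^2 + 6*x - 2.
f'(x) = 6*x^2 + 14*x + 6

Solve f'(x) = 0:
  Factor: 6*x^2 + 14*x + 6 = 2*(3*x^2 + 7*x + 3); 3*x^2 + 7*x + 3 = 0 has no rational roots; quadratic formula: x = (-7 ± √13)/6.
  ⇒ x = -7/6 - sqrt(13)/6 ≈ -1.7676, -7/6 + sqrt(13)/6 ≈ -0.5657

f''(x) = 12*x + 14
Second-derivative test at each critical point:
  f''(-1.7676) = -7.2111 < 0 → local maximum
  f''(-0.5657) = 7.2111 > 0 → local minimum

Critical points: x = -7/6 - sqrt(13)/6 ≈ -1.7676 (local maximum); x = -7/6 + sqrt(13)/6 ≈ -0.5657 (local minimum)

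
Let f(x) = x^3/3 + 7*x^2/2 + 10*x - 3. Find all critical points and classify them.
f'(x) = x^2 + 7*x + 10

Solve f'(x) = 0:
  Factor: x^2 + 7*x + 10 = (x + 2)*(x + 5) = 0.
  ⇒ x = -5, -2

f''(x) = 2*x + 7
Second-derivative test at each critical point:
  f''(-5) = -3 < 0 → local maximum
  f''(-2) = 3 > 0 → local minimum

Critical points: x = -5 (local maximum); x = -2 (local minimum)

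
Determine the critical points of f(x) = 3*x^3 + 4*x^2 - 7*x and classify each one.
f'(x) = 9*x^2 + 8*x - 7

Solve f'(x) = 0:
  9*x^2 + 8*x - 7 = 0 has no rational roots; quadratic formula: x = (-8 ± √316)/18.
  ⇒ x = -sqrt(79)/9 - 4/9 ≈ -1.4320, -4/9 + sqrt(79)/9 ≈ 0.5431

f''(x) = 18*x + 8
Second-derivative test at each critical point:
  f''(-1.4320) = -17.7764 < 0 → local maximum
  f''(0.5431) = 17.7764 > 0 → local minimum

Critical points: x = -sqrt(79)/9 - 4/9 ≈ -1.4320 (local maximum); x = -4/9 + sqrt(79)/9 ≈ 0.5431 (local minimum)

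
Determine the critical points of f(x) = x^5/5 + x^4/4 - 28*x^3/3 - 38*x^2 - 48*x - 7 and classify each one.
f'(x) = x^4 + x^3 - 28*x^2 - 76*x - 48

Solve f'(x) = 0:
  Factor: x^4 + x^3 - 28*x^2 - 76*x - 48 = (x - 6)*(x + 1)*(x + 2)*(x + 4) = 0.
  ⇒ x = -4, -2, -1, 6

f''(x) = 4*x^3 + 3*x^2 - 56*x - 76
Second-derivative test at each critical point:
  f''(-4) = -60 < 0 → local maximum
  f''(-2) = 16 > 0 → local minimum
  f''(-1) = -21 < 0 → local maximum
  f''(6) = 560 > 0 → local minimum

Critical points: x = -4 (local maximum); x = -2 (local minimum); x = -1 (local maximum); x = 6 (local minimum)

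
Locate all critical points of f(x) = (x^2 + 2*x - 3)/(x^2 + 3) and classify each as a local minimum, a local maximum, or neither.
f'(x) = 2*(-x^2 + 6*x + 3)/(x^4 + 6*x^2 + 9)

Solve f'(x) = 0:
  f'(x) = -2*(x^2 - 6*x - 3)/(x^2 + 3)^2; the denominator is positive wherever f is defined, so f'(x) = 0 ⇔ -2*x^2 + 12*x + 6 = 0.
  Factor: -2*x^2 + 12*x + 6 = -2*(x^2 - 6*x - 3); x^2 - 6*x - 3 = 0 has no rational roots; quadratic formula: x = (6 ± √48)/2.
  ⇒ x = 3 - 2*sqrt(3) ≈ -0.4641, 3 + 2*sqrt(3) ≈ 6.4641

f''(x) = 4*(x^3 - 9*x^2 - 9*x + 9)/(x^6 + 9*x^4 + 27*x^2 + 27)
Second-derivative test at each critical point:
  f''(-0.4641) = 1.3402 > 0 → local minimum
  f''(6.4641) = -0.0069 < 0 → local maximum

Critical points: x = 3 - 2*sqrt(3) ≈ -0.4641 (local minimum); x = 3 + 2*sqrt(3) ≈ 6.4641 (local maximum)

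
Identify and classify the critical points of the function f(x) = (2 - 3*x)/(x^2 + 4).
f'(x) = (3*x^2 - 4*x - 12)/(x^4 + 8*x^2 + 16)

Solve f'(x) = 0:
  f'(x) = (3*x^2 - 4*x - 12)/(x^2 + 4)^2; the denominator is positive wherever f is defined, so f'(x) = 0 ⇔ 3*x^2 - 4*x - 12 = 0.
  3*x^2 - 4*x - 12 = 0 has no rational roots; quadratic formula: x = (4 ± √160)/6.
  ⇒ x = 2/3 - 2*sqrt(10)/3 ≈ -1.4415, 2/3 + 2*sqrt(10)/3 ≈ 2.7749

f''(x) = 2*(4*x^2*(2 - 3*x) + (9*x - 2)*(x^2 + 4))/(x^2 + 4)^3
Second-derivative test at each critical point:
  f''(-1.4415) = -0.3424 < 0 → local maximum
  f''(2.7749) = 0.0924 > 0 → local minimum

Critical points: x = 2/3 - 2*sqrt(10)/3 ≈ -1.4415 (local maximum); x = 2/3 + 2*sqrt(10)/3 ≈ 2.7749 (local minimum)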